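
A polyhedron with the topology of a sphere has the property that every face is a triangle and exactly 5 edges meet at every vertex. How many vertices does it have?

Each face has 3 edges and each edge borders two faces, so 2E = 3F.
Each vertex has degree 5, so 5V = 2E and hence V = 3F/5.
Euler: V − E + F = 2 ⇒ (3F/5) − (3F/2) + F = 2.
Multiply by 10: (6 − 15 + 10)F = 20, i.e. 1F = 20.
So F = 20, E = 3·20/2 = 30, V = 3·20/5 = 12.

12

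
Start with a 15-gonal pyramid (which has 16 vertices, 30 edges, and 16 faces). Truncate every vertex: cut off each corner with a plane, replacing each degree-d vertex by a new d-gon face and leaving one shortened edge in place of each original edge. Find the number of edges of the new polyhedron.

90

Truncation replaces each original edge-end by a new vertex, so V′ = 2E = 60.
Each original edge survives, and each old vertex of degree d contributes d new edges; summing degrees gives Σd = 2E, so E′ = E + 2E = 3E = 90.
Each original face survives and each original vertex becomes one new face: F′ = F + V = 32.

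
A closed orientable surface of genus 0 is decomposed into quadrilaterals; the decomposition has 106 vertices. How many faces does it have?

104

χ = 2 − 2·0 = 2, and every face is a square so 4F = 2E.
V − E + F = 2 with E = 4F/2 gives 106 − (4/2 − 1)·F = 2, so F = 104 and E = 208.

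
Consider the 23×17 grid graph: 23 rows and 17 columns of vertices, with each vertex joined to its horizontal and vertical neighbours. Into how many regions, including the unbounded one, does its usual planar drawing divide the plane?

353

The grid has V = 23·17 = 391 vertices and E = 23·16 + 17·22 = 742 edges.
F = 2 − V + E = 2 − 391 + 742 = 353.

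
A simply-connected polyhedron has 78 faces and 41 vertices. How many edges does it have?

117

Here V − E + F = 2.
E = V + F − (2) = 41 + 78 − (2) = 117.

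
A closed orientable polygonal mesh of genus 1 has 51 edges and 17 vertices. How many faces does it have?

34

For a closed orientable surface of genus 1, χ = 2 − 2·1 = 0.
F = 0 − V + E = 0 − 17 + 51 = 34.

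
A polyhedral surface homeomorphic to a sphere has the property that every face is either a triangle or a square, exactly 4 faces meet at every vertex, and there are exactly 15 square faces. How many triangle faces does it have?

Let x be the number of triangles; then F = 15 + x.
Edge–face incidences: 2E = 4·15 + 3·x = 60 + 3x.
Every vertex has degree 4, so 4V = 2E.
Euler: V − E + F = 2 ⇒ (2E)/4 − E + (15 + x) = 2.
Multiply by 8: 2·(2E) − 4·(2E) + 8·(15 + x) = 16, i.e. 120 + 8x − 2·(60 + 3x) = 16.
Collecting terms: 2x = 16, so x = 8.
Then 2E = 60 + 3·8 = 84, so E = 42, V = 2E/4 = 21, F = 15 + 8 = 23.

8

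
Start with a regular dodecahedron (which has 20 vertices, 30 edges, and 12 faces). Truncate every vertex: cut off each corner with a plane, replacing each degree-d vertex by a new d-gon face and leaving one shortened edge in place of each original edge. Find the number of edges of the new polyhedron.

90

Truncation replaces each original edge-end by a new vertex, so V′ = 2E = 60.
Each original edge survives, and each old vertex of degree d contributes d new edges; summing degrees gives Σd = 2E, so E′ = E + 2E = 3E = 90.
Each original face survives and each original vertex becomes one new face: F′ = F + V = 32.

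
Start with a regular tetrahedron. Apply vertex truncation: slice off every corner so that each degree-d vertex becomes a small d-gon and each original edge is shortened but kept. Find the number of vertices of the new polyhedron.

The base solid has V = 4, E = 6, F = 4.
Truncation replaces each original edge-end by a new vertex, so V′ = 2E = 12.
Each original edge survives, and each old vertex of degree d contributes d new edges; summing degrees gives Σd = 2E, so E′ = E + 2E = 3E = 18.
Each original face survives and each original vertex becomes one new face: F′ = F + V = 8.

12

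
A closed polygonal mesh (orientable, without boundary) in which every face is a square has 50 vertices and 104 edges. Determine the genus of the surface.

2

Every face is a square and each edge borders two faces, so 4F = 2·104, giving F = 52.
χ = V − E + F = 50 − 104 + 52 = -2.
For a closed orientable surface χ = 2 − 2g, so g = (2 − (-2))/2 = 2.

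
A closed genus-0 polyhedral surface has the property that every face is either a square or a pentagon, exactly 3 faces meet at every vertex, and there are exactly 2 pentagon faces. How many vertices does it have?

10

Let x be the number of squares; then F = 2 + x.
Edge–face incidences: 2E = 5·2 + 4·x = 10 + 4x.
Every vertex has degree 3, so 3V = 2E.
Euler: V − E + F = 2 ⇒ (2E)/3 − E + (2 + x) = 2.
Multiply by 6: 2·(2E) − 3·(2E) + 6·(2 + x) = 12, i.e. 12 + 6x − (10 + 4x) = 12.
Collecting terms: 2x + 2 = 12, so 2x = 10, so x = 5.
Then 2E = 10 + 4·5 = 30, so E = 15, V = 2E/3 = 10, F = 2 + 5 = 7.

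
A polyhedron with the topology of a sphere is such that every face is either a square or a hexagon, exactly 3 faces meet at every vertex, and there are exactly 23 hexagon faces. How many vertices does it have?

54

Let x be the number of squares; then F = 23 + x.
Edge–face incidences: 2E = 6·23 + 4·x = 138 + 4x.
Every vertex has degree 3, so 3V = 2E.
Euler: V − E + F = 2 ⇒ (2E)/3 − E + (23 + x) = 2.
Multiply by 6: 2·(2E) − 3·(2E) + 6·(23 + x) = 12, i.e. 138 + 6x − (138 + 4x) = 12.
Collecting terms: 2x = 12, so x = 6.
Then 2E = 138 + 4·6 = 162, so E = 81, V = 2E/3 = 54, F = 23 + 6 = 29.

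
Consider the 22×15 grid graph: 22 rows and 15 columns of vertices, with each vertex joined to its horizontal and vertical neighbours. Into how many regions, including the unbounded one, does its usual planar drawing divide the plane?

The grid has V = 22·15 = 330 vertices and E = 22·14 + 15·21 = 623 edges.
F = 2 − V + E = 2 − 330 + 623 = 295.

295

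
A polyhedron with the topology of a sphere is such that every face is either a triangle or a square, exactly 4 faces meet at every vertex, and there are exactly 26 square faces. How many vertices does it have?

32

Let x be the number of triangles; then F = 26 + x.
Edge–face incidences: 2E = 4·26 + 3·x = 104 + 3x.
Every vertex has degree 4, so 4V = 2E.
Euler: V − E + F = 2 ⇒ (2E)/4 − E + (26 + x) = 2.
Multiply by 8: 2·(2E) − 4·(2E) + 8·(26 + x) = 16, i.e. 208 + 8x − 2·(104 + 3x) = 16.
Collecting terms: 2x = 16, so x = 8.
Then 2E = 104 + 3·8 = 128, so E = 64, V = 2E/4 = 32, F = 26 + 8 = 34.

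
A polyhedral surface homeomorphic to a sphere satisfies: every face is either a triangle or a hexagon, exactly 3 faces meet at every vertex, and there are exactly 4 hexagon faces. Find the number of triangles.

Let x be the number of triangles; then F = 4 + x.
Edge–face incidences: 2E = 6·4 + 3·x = 24 + 3x.
Every vertex has degree 3, so 3V = 2E.
Euler: V − E + F = 2 ⇒ (2E)/3 − E + (4 + x) = 2.
Multiply by 6: 2·(2E) − 3·(2E) + 6·(4 + x) = 12, i.e. 24 + 6x − (24 + 3x) = 12.
Collecting terms: 3x = 12, so x = 4.
Then 2E = 24 + 3·4 = 36, so E = 18, V = 2E/3 = 12, F = 4 + 4 = 8.

4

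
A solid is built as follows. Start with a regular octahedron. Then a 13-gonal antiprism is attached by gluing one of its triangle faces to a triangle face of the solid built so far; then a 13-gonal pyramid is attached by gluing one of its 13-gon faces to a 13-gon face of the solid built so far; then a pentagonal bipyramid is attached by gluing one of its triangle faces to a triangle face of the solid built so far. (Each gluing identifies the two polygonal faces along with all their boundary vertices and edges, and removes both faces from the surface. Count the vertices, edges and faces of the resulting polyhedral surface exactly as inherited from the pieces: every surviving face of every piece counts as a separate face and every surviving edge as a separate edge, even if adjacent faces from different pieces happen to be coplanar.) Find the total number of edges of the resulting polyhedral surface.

A regular octahedron: V=6, E=12, F=8.
Attach a 13-gonal antiprism (V=26, E=52, F=28) along a 3-gon: merge 3 vertices and 3 edges, delete both glued faces → V=29, E=61, F=34.
Attach a 13-gonal pyramid (V=14, E=26, F=14) along a 13-gon: merge 13 vertices and 13 edges, delete both glued faces → V=30, E=74, F=46.
Attach a pentagonal bipyramid (V=7, E=15, F=10) along a 3-gon: merge 3 vertices and 3 edges, delete both glued faces → V=34, E=86, F=54.
Check: V − E + F = 34 − 86 + 54 = 2.

86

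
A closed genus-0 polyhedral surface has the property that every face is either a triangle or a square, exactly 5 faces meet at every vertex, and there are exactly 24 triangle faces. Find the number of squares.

2

Let x be the number of squares; then F = 24 + x.
Edge–face incidences: 2E = 3·24 + 4·x = 72 + 4x.
Every vertex has degree 5, so 5V = 2E.
Euler: V − E + F = 2 ⇒ (2E)/5 − E + (24 + x) = 2.
Multiply by 10: 2·(2E) − 5·(2E) + 10·(24 + x) = 20, i.e. 240 + 10x − 3·(72 + 4x) = 20.
Collecting terms: −2x + 24 = 20, so −2x = −4, so x = 2.
Then 2E = 72 + 4·2 = 80, so E = 40, V = 2E/5 = 16, F = 24 + 2 = 26.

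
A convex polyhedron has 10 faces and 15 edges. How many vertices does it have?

Here V − E + F = 2.
V = 2 + E − F = 2 + 15 − 10 = 7.

7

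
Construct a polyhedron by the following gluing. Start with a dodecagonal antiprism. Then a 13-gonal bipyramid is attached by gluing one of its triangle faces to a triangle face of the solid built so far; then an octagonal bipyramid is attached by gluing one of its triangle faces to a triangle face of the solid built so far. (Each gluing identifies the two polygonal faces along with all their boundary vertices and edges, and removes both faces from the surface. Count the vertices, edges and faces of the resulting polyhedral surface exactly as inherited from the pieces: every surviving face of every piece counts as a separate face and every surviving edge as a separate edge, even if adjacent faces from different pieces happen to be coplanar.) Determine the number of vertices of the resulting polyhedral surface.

A dodecagonal antiprism: V=24, E=48, F=26.
Attach a 13-gonal bipyramid (V=15, E=39, F=26) along a 3-gon: merge 3 vertices and 3 edges, delete both glued faces → V=36, E=84, F=50.
Attach an octagonal bipyramid (V=10, E=24, F=16) along a 3-gon: merge 3 vertices and 3 edges, delete both glued faces → V=43, E=105, F=64.
Check: V − E + F = 43 − 105 + 64 = 2.

43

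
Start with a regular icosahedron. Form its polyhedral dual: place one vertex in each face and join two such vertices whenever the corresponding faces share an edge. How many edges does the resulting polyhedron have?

30

The base solid has V = 12, E = 30, F = 20.
The dual swaps V and F and preserves E: V′ = F = 20, E′ = E = 30, F′ = V = 12.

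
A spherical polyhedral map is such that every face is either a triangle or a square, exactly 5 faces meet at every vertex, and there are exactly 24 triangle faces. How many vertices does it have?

Let x be the number of squares; then F = 24 + x.
Edge–face incidences: 2E = 3·24 + 4·x = 72 + 4x.
Every vertex has degree 5, so 5V = 2E.
Euler: V − E + F = 2 ⇒ (2E)/5 − E + (24 + x) = 2.
Multiply by 10: 2·(2E) − 5·(2E) + 10·(24 + x) = 20, i.e. 240 + 10x − 3·(72 + 4x) = 20.
Collecting terms: −2x + 24 = 20, so −2x = −4, so x = 2.
Then 2E = 72 + 4·2 = 80, so E = 40, V = 2E/5 = 16, F = 24 + 2 = 26.

16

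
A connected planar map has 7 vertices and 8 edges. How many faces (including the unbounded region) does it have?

3

Euler's formula for a connected plane graph: V − E + F = 2, so F = 2 − 7 + 8 = 3.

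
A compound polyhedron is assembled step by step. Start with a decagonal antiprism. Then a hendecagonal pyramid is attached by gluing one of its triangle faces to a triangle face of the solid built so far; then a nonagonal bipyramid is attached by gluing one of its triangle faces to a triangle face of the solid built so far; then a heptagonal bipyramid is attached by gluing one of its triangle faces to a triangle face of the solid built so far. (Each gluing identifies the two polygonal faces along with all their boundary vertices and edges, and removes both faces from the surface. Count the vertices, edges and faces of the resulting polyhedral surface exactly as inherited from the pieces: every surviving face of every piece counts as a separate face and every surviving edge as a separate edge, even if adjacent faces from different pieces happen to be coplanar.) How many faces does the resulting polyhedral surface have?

60

A decagonal antiprism: V=20, E=40, F=22.
Attach a hendecagonal pyramid (V=12, E=22, F=12) along a 3-gon: merge 3 vertices and 3 edges, delete both glued faces → V=29, E=59, F=32.
Attach a nonagonal bipyramid (V=11, E=27, F=18) along a 3-gon: merge 3 vertices and 3 edges, delete both glued faces → V=37, E=83, F=48.
Attach a heptagonal bipyramid (V=9, E=21, F=14) along a 3-gon: merge 3 vertices and 3 edges, delete both glued faces → V=43, E=101, F=60.
Check: V − E + F = 43 − 101 + 60 = 2.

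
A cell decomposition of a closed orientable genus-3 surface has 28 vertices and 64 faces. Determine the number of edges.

For a closed orientable surface of genus 3, χ = 2 − 2·3 = -4.
E = V + F − (-4) = 28 + 64 − (-4) = 96.

96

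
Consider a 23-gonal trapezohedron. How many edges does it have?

The n-trapezohedron (dual of the n-antiprism) has V = 2·23 + 2 = 48, E = 4·23 = 92, F = 2·23 = 46.
Check: V − E + F = 48 − 92 + 46 = 2.

92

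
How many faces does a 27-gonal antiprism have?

An antiprism on an n-gon has two n-gon caps and 2n triangles: V = 2·27 = 54, E = 4·27 = 108, F = 2·27 + 2 = 56.
Check: V − E + F = 54 − 108 + 56 = 2.

56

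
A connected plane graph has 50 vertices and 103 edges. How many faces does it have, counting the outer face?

Euler's formula for a connected plane graph: V − E + F = 2, so F = 2 − 50 + 103 = 55.

55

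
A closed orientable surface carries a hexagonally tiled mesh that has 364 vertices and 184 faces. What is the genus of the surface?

Every face is a hexagon, so 2E = 6·184 = 1104, giving E = 552.
χ = V − E + F = 364 − 552 + 184 = -4.
For a closed orientable surface χ = 2 − 2g, so g = (2 − (-4))/2 = 3.

3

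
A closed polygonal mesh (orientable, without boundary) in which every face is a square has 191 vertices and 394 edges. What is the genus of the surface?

Every face is a square and each edge borders two faces, so 4F = 2·394, giving F = 197.
χ = V − E + F = 191 − 394 + 197 = -6.
For a closed orientable surface χ = 2 − 2g, so g = (2 − (-6))/2 = 4.

4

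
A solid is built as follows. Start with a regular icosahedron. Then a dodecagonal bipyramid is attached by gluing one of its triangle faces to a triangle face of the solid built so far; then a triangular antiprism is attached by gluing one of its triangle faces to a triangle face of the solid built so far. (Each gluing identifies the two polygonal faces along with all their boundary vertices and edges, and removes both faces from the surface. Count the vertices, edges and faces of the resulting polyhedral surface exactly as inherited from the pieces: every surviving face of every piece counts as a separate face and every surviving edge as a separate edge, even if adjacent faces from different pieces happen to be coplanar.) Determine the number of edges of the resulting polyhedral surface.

72

A regular icosahedron: V=12, E=30, F=20.
Attach a dodecagonal bipyramid (V=14, E=36, F=24) along a 3-gon: merge 3 vertices and 3 edges, delete both glued faces → V=23, E=63, F=42.
Attach a triangular antiprism (V=6, E=12, F=8) along a 3-gon: merge 3 vertices and 3 edges, delete both glued faces → V=26, E=72, F=48.
Check: V − E + F = 26 − 72 + 48 = 2.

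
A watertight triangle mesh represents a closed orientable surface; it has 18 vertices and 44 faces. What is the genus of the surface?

Every face is a triangle, so 2E = 3·44 = 132, giving E = 66.
χ = V − E + F = 18 − 66 + 44 = -4.
For a closed orientable surface χ = 2 − 2g, so g = (2 − (-4))/2 = 3.

3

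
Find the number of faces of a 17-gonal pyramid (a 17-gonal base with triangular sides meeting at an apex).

A pyramid on an n-gon base has one n-gon and n triangles: V = 17 + 1 = 18, E = 2·17 = 34, F = 17 + 1 = 18.
Check: V − E + F = 18 − 34 + 18 = 2.

18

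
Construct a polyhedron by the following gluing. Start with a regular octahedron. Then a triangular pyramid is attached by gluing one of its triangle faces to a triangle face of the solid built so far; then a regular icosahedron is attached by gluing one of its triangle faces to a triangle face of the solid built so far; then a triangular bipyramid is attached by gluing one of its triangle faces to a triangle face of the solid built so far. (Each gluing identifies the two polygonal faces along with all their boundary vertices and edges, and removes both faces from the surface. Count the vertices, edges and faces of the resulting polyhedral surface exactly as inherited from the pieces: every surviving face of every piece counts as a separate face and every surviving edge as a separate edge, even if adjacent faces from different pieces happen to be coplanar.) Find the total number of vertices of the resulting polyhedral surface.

18

A regular octahedron: V=6, E=12, F=8.
Attach a triangular pyramid (V=4, E=6, F=4) along a 3-gon: merge 3 vertices and 3 edges, delete both glued faces → V=7, E=15, F=10.
Attach a regular icosahedron (V=12, E=30, F=20) along a 3-gon: merge 3 vertices and 3 edges, delete both glued faces → V=16, E=42, F=28.
Attach a triangular bipyramid (V=5, E=9, F=6) along a 3-gon: merge 3 vertices and 3 edges, delete both glued faces → V=18, E=48, F=32.
Check: V − E + F = 18 − 48 + 32 = 2.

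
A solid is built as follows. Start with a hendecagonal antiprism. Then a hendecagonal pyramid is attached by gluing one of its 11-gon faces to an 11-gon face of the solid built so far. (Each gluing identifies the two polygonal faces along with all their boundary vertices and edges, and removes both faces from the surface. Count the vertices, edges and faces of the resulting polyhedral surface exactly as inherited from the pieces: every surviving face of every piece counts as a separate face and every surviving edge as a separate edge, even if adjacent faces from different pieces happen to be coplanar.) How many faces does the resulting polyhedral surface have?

34

A hendecagonal antiprism: V=22, E=44, F=24.
Attach a hendecagonal pyramid (V=12, E=22, F=12) along an 11-gon: merge 11 vertices and 11 edges, delete both glued faces → V=23, E=55, F=34.
Check: V − E + F = 23 − 55 + 34 = 2.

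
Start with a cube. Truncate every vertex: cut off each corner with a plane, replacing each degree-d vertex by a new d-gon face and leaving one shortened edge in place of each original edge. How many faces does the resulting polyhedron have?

The base solid has V = 8, E = 12, F = 6.
Truncation replaces each original edge-end by a new vertex, so V′ = 2E = 24.
Each original edge survives, and each old vertex of degree d contributes d new edges; summing degrees gives Σd = 2E, so E′ = E + 2E = 3E = 36.
Each original face survives and each original vertex becomes one new face: F′ = F + V = 14.

14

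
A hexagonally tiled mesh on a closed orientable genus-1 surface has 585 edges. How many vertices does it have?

390

χ = 2 − 2·1 = 0, and every face is a hexagon so 6F = 2E.
F = 2E/6 = 195. Then V = 0 + E − F = 0 + 585 − 195 = 390.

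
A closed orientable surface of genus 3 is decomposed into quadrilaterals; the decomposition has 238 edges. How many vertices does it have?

χ = 2 − 2·3 = -4, and every face is a square so 4F = 2E.
F = 2E/4 = 119. Then V = -4 + E − F = -4 + 238 − 119 = 115.

115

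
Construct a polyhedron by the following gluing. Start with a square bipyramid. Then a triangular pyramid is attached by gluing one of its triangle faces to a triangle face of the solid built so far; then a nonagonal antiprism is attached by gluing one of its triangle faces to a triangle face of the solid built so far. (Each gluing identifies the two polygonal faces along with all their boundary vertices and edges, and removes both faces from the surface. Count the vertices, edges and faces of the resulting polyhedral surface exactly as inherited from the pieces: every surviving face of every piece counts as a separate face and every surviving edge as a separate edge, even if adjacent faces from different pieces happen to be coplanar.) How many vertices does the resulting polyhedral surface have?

A square bipyramid: V=6, E=12, F=8.
Attach a triangular pyramid (V=4, E=6, F=4) along a 3-gon: merge 3 vertices and 3 edges, delete both glued faces → V=7, E=15, F=10.
Attach a nonagonal antiprism (V=18, E=36, F=20) along a 3-gon: merge 3 vertices and 3 edges, delete both glued faces → V=22, E=48, F=28.
Check: V − E + F = 22 − 48 + 28 = 2.

22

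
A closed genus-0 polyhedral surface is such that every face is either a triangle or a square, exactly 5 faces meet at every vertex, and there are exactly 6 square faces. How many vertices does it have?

Let x be the number of triangles; then F = 6 + x.
Edge–face incidences: 2E = 4·6 + 3·x = 24 + 3x.
Every vertex has degree 5, so 5V = 2E.
Euler: V − E + F = 2 ⇒ (2E)/5 − E + (6 + x) = 2.
Multiply by 10: 2·(2E) − 5·(2E) + 10·(6 + x) = 20, i.e. 60 + 10x − 3·(24 + 3x) = 20.
Collecting terms: x − 12 = 20, so x = 32.
Then 2E = 24 + 3·32 = 120, so E = 60, V = 2E/5 = 24, F = 6 + 32 = 38.

24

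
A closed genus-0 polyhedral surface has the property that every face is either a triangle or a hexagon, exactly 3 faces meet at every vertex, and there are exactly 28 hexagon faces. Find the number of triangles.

4

Let x be the number of triangles; then F = 28 + x.
Edge–face incidences: 2E = 6·28 + 3·x = 168 + 3x.
Every vertex has degree 3, so 3V = 2E.
Euler: V − E + F = 2 ⇒ (2E)/3 − E + (28 + x) = 2.
Multiply by 6: 2·(2E) − 3·(2E) + 6·(28 + x) = 12, i.e. 168 + 6x − (168 + 3x) = 12.
Collecting terms: 3x = 12, so x = 4.
Then 2E = 168 + 3·4 = 180, so E = 90, V = 2E/3 = 60, F = 28 + 4 = 32.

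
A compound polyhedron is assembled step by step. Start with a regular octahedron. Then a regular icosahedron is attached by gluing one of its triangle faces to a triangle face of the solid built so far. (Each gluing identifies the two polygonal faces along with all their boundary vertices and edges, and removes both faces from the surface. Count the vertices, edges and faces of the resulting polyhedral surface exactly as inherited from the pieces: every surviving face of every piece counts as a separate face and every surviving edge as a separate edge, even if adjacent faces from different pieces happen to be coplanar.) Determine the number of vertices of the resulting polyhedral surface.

A regular octahedron: V=6, E=12, F=8.
Attach a regular icosahedron (V=12, E=30, F=20) along a 3-gon: merge 3 vertices and 3 edges, delete both glued faces → V=15, E=39, F=26.
Check: V − E + F = 15 − 39 + 26 = 2.

15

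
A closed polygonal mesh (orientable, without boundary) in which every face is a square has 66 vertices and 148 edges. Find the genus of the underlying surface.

Every face is a square and each edge borders two faces, so 4F = 2·148, giving F = 74.
χ = V − E + F = 66 − 148 + 74 = -8.
For a closed orientable surface χ = 2 − 2g, so g = (2 − (-8))/2 = 5.

5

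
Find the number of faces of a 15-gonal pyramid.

A pyramid on an n-gon base has one n-gon and n triangles: V = 15 + 1 = 16, E = 2·15 = 30, F = 15 + 1 = 16.

16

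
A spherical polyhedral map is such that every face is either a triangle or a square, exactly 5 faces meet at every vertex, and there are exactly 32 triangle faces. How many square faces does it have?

Let x be the number of squares; then F = 32 + x.
Edge–face incidences: 2E = 3·32 + 4·x = 96 + 4x.
Every vertex has degree 5, so 5V = 2E.
Euler: V − E + F = 2 ⇒ (2E)/5 − E + (32 + x) = 2.
Multiply by 10: 2·(2E) − 5·(2E) + 10·(32 + x) = 20, i.e. 320 + 10x − 3·(96 + 4x) = 20.
Collecting terms: −2x + 32 = 20, so −2x = −12, so x = 6.
Then 2E = 96 + 4·6 = 120, so E = 60, V = 2E/5 = 24, F = 32 + 6 = 38.

6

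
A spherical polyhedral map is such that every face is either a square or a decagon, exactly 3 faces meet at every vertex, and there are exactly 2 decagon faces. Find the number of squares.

Let x be the number of squares; then F = 2 + x.
Edge–face incidences: 2E = 10·2 + 4·x = 20 + 4x.
Every vertex has degree 3, so 3V = 2E.
Euler: V − E + F = 2 ⇒ (2E)/3 − E + (2 + x) = 2.
Multiply by 6: 2·(2E) − 3·(2E) + 6·(2 + x) = 12, i.e. 12 + 6x − (20 + 4x) = 12.
Collecting terms: 2x − 8 = 12, so 2x = 20, so x = 10.
Then 2E = 20 + 4·10 = 60, so E = 30, V = 2E/3 = 20, F = 2 + 10 = 12.

10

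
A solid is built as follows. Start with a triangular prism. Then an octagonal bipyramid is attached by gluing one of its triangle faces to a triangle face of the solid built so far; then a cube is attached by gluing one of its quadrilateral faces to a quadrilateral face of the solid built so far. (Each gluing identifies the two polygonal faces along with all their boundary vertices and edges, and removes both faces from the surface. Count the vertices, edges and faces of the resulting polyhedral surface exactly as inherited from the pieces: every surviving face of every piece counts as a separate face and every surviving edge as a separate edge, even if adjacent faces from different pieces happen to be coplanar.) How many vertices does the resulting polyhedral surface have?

A triangular prism: V=6, E=9, F=5.
Attach an octagonal bipyramid (V=10, E=24, F=16) along a 3-gon: merge 3 vertices and 3 edges, delete both glued faces → V=13, E=30, F=19.
Attach a cube (V=8, E=12, F=6) along a 4-gon: merge 4 vertices and 4 edges, delete both glued faces → V=17, E=38, F=23.
Check: V − E + F = 17 − 38 + 23 = 2.

17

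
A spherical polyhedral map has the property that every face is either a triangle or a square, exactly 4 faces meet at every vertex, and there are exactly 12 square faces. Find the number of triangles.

8

Let x be the number of triangles; then F = 12 + x.
Edge–face incidences: 2E = 4·12 + 3·x = 48 + 3x.
Every vertex has degree 4, so 4V = 2E.
Euler: V − E + F = 2 ⇒ (2E)/4 − E + (12 + x) = 2.
Multiply by 8: 2·(2E) − 4·(2E) + 8·(12 + x) = 16, i.e. 96 + 8x − 2·(48 + 3x) = 16.
Collecting terms: 2x = 16, so x = 8.
Then 2E = 48 + 3·8 = 72, so E = 36, V = 2E/4 = 18, F = 12 + 8 = 20.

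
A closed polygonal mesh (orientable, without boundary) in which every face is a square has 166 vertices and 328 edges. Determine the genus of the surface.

0

Every face is a square and each edge borders two faces, so 4F = 2·328, giving F = 164.
χ = V − E + F = 166 − 328 + 164 = 2.
For a closed orientable surface χ = 2 − 2g, so g = (2 − (2))/2 = 0.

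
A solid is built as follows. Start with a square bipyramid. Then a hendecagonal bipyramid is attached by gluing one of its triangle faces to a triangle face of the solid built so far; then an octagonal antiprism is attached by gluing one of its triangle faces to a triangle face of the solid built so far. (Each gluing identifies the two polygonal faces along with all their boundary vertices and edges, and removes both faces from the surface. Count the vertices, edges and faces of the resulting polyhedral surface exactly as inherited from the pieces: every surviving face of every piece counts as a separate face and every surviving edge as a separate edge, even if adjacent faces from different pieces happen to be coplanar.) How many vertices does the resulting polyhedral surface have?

A square bipyramid: V=6, E=12, F=8.
Attach a hendecagonal bipyramid (V=13, E=33, F=22) along a 3-gon: merge 3 vertices and 3 edges, delete both glued faces → V=16, E=42, F=28.
Attach an octagonal antiprism (V=16, E=32, F=18) along a 3-gon: merge 3 vertices and 3 edges, delete both glued faces → V=29, E=71, F=44.
Check: V − E + F = 29 − 71 + 44 = 2.

29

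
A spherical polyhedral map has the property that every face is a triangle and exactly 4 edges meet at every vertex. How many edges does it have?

12

Each face has 3 edges and each edge borders two faces, so 2E = 3F.
Each vertex has degree 4, so 4V = 2E and hence V = 3F/4.
Euler: V − E + F = 2 ⇒ (3F/4) − (3F/2) + F = 2.
Multiply by 8: (6 − 12 + 8)F = 16, i.e. 2F = 16.
So F = 8, E = 3·8/2 = 12, V = 3·8/4 = 6.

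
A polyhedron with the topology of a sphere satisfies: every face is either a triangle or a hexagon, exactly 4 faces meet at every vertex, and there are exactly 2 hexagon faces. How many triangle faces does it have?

12

Let x be the number of triangles; then F = 2 + x.
Edge–face incidences: 2E = 6·2 + 3·x = 12 + 3x.
Every vertex has degree 4, so 4V = 2E.
Euler: V − E + F = 2 ⇒ (2E)/4 − E + (2 + x) = 2.
Multiply by 8: 2·(2E) − 4·(2E) + 8·(2 + x) = 16, i.e. 16 + 8x − 2·(12 + 3x) = 16.
Collecting terms: 2x − 8 = 16, so 2x = 24, so x = 12.
Then 2E = 12 + 3·12 = 48, so E = 24, V = 2E/4 = 12, F = 2 + 12 = 14.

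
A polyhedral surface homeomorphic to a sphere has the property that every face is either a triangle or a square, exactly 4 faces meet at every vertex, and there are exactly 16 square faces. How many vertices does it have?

Let x be the number of triangles; then F = 16 + x.
Edge–face incidences: 2E = 4·16 + 3·x = 64 + 3x.
Every vertex has degree 4, so 4V = 2E.
Euler: V − E + F = 2 ⇒ (2E)/4 − E + (16 + x) = 2.
Multiply by 8: 2·(2E) − 4·(2E) + 8·(16 + x) = 16, i.e. 128 + 8x − 2·(64 + 3x) = 16.
Collecting terms: 2x = 16, so x = 8.
Then 2E = 64 + 3·8 = 88, so E = 44, V = 2E/4 = 22, F = 16 + 8 = 24.

22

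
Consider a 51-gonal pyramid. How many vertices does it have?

52

A pyramid on an n-gon base has one n-gon and n triangles: V = 51 + 1 = 52, E = 2·51 = 102, F = 51 + 1 = 52.
Check: V − E + F = 52 − 102 + 52 = 2.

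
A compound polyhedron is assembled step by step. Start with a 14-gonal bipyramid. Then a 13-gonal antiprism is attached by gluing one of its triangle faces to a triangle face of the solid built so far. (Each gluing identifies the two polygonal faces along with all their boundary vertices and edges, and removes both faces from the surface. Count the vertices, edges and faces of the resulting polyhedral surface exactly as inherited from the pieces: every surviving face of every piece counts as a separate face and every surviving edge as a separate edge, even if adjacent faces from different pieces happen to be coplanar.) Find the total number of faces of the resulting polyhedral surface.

54

A 14-gonal bipyramid: V=16, E=42, F=28.
Attach a 13-gonal antiprism (V=26, E=52, F=28) along a 3-gon: merge 3 vertices and 3 edges, delete both glued faces → V=39, E=91, F=54.
Check: V − E + F = 39 − 91 + 54 = 2.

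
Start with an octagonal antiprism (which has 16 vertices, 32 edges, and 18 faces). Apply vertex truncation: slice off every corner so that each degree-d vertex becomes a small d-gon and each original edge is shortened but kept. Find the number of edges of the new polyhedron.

Truncation replaces each original edge-end by a new vertex, so V′ = 2E = 64.
Each original edge survives, and each old vertex of degree d contributes d new edges; summing degrees gives Σd = 2E, so E′ = E + 2E = 3E = 96.
Each original face survives and each original vertex becomes one new face: F′ = F + V = 34.

96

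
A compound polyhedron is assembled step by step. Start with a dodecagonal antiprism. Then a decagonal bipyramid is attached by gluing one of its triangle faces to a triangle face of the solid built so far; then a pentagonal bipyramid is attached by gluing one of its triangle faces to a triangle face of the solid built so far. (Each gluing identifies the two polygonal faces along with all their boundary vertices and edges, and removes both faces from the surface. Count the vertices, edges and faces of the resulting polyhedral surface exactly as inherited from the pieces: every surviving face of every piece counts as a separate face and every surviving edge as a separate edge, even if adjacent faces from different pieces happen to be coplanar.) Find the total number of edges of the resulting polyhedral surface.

87

A dodecagonal antiprism: V=24, E=48, F=26.
Attach a decagonal bipyramid (V=12, E=30, F=20) along a 3-gon: merge 3 vertices and 3 edges, delete both glued faces → V=33, E=75, F=44.
Attach a pentagonal bipyramid (V=7, E=15, F=10) along a 3-gon: merge 3 vertices and 3 edges, delete both glued faces → V=37, E=87, F=52.
Check: V − E + F = 37 − 87 + 52 = 2.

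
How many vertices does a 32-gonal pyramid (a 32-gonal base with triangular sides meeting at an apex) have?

A pyramid on an n-gon base has one n-gon and n triangles: V = 32 + 1 = 33, E = 2·32 = 64, F = 32 + 1 = 33.

33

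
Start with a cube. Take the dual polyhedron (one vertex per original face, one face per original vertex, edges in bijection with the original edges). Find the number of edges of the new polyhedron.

The base solid has V = 8, E = 12, F = 6.
The dual swaps V and F and preserves E: V′ = F = 6, E′ = E = 12, F′ = V = 8.

12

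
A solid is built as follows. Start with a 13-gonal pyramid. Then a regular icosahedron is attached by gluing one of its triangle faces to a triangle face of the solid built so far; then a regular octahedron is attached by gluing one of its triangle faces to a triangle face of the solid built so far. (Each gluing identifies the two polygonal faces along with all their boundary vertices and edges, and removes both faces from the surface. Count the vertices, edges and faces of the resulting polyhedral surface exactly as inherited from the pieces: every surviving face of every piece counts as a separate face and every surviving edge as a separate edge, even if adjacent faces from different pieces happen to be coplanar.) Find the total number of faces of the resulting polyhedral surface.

38

A 13-gonal pyramid: V=14, E=26, F=14.
Attach a regular icosahedron (V=12, E=30, F=20) along a 3-gon: merge 3 vertices and 3 edges, delete both glued faces → V=23, E=53, F=32.
Attach a regular octahedron (V=6, E=12, F=8) along a 3-gon: merge 3 vertices and 3 edges, delete both glued faces → V=26, E=62, F=38.
Check: V − E + F = 26 − 62 + 38 = 2.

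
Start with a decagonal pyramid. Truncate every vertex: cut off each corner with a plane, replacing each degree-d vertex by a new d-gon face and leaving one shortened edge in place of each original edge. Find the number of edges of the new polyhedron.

60

The base solid has V = 11, E = 20, F = 11.
Truncation replaces each original edge-end by a new vertex, so V′ = 2E = 40.
Each original edge survives, and each old vertex of degree d contributes d new edges; summing degrees gives Σd = 2E, so E′ = E + 2E = 3E = 60.
Each original face survives and each original vertex becomes one new face: F′ = F + V = 22.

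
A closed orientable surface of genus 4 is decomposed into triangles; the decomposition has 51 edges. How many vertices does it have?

11

χ = 2 − 2·4 = -6, and every face is a triangle so 3F = 2E.
F = 2E/3 = 34. Then V = -6 + E − F = -6 + 51 − 34 = 11.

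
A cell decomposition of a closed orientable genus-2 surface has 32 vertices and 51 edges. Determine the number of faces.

17

For a closed orientable surface of genus 2, χ = 2 − 2·2 = -2.
F = -2 − V + E = -2 − 32 + 51 = 17.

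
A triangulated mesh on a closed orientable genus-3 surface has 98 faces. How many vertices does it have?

45

χ = 2 − 2·3 = -4, and every face is a triangle so 3F = 2E.
E = 3·98/2 = 147. Then V = -4 + E − F = -4 + 147 − 98 = 45.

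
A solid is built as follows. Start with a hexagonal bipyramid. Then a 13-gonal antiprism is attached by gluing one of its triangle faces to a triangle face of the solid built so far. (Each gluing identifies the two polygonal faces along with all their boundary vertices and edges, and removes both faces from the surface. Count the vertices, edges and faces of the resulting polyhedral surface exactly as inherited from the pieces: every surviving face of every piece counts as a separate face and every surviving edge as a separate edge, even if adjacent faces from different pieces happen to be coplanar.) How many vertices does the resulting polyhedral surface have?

31

A hexagonal bipyramid: V=8, E=18, F=12.
Attach a 13-gonal antiprism (V=26, E=52, F=28) along a 3-gon: merge 3 vertices and 3 edges, delete both glued faces → V=31, E=67, F=38.
Check: V − E + F = 31 − 67 + 38 = 2.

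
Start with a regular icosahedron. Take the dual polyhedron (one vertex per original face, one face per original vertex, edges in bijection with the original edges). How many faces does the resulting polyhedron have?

The base solid has V = 12, E = 30, F = 20.
The dual swaps V and F and preserves E: V′ = F = 20, E′ = E = 30, F′ = V = 12.

12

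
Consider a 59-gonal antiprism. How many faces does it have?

An antiprism on an n-gon has two n-gon caps and 2n triangles: V = 2·59 = 118, E = 4·59 = 236, F = 2·59 + 2 = 120.

120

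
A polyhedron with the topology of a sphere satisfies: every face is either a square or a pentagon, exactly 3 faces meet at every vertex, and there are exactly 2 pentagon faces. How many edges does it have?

Let x be the number of squares; then F = 2 + x.
Edge–face incidences: 2E = 5·2 + 4·x = 10 + 4x.
Every vertex has degree 3, so 3V = 2E.
Euler: V − E + F = 2 ⇒ (2E)/3 − E + (2 + x) = 2.
Multiply by 6: 2·(2E) − 3·(2E) + 6·(2 + x) = 12, i.e. 12 + 6x − (10 + 4x) = 12.
Collecting terms: 2x + 2 = 12, so 2x = 10, so x = 5.
Then 2E = 10 + 4·5 = 30, so E = 15, V = 2E/3 = 10, F = 2 + 5 = 7.

15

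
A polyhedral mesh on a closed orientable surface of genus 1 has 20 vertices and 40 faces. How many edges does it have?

60

For a closed orientable surface of genus 1, χ = 2 − 2·1 = 0.
E = V + F − (0) = 20 + 40 − (0) = 60.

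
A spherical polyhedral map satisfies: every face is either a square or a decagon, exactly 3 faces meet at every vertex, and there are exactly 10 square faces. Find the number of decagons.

2

Let x be the number of decagons; then F = 10 + x.
Edge–face incidences: 2E = 4·10 + 10·x = 40 + 10x.
Every vertex has degree 3, so 3V = 2E.
Euler: V − E + F = 2 ⇒ (2E)/3 − E + (10 + x) = 2.
Multiply by 6: 2·(2E) − 3·(2E) + 6·(10 + x) = 12, i.e. 60 + 6x − (40 + 10x) = 12.
Collecting terms: −4x + 20 = 12, so −4x = −8, so x = 2.
Then 2E = 40 + 10·2 = 60, so E = 30, V = 2E/3 = 20, F = 10 + 2 = 12.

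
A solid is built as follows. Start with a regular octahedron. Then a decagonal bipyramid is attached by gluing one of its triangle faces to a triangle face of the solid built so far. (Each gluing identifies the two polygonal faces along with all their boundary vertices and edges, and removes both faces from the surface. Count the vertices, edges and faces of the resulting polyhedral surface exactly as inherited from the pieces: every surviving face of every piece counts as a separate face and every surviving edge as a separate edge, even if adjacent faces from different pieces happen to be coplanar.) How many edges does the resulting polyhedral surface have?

A regular octahedron: V=6, E=12, F=8.
Attach a decagonal bipyramid (V=12, E=30, F=20) along a 3-gon: merge 3 vertices and 3 edges, delete both glued faces → V=15, E=39, F=26.
Check: V − E + F = 15 − 39 + 26 = 2.

39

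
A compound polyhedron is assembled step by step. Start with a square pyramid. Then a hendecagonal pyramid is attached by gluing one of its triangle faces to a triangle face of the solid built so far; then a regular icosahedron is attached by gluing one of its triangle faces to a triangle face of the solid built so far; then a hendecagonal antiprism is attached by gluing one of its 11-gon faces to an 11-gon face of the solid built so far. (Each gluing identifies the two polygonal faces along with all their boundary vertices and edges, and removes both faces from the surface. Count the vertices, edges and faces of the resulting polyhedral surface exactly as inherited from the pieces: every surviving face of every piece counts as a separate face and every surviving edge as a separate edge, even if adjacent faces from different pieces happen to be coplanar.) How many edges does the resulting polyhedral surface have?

87

A square pyramid: V=5, E=8, F=5.
Attach a hendecagonal pyramid (V=12, E=22, F=12) along a 3-gon: merge 3 vertices and 3 edges, delete both glued faces → V=14, E=27, F=15.
Attach a regular icosahedron (V=12, E=30, F=20) along a 3-gon: merge 3 vertices and 3 edges, delete both glued faces → V=23, E=54, F=33.
Attach a hendecagonal antiprism (V=22, E=44, F=24) along an 11-gon: merge 11 vertices and 11 edges, delete both glued faces → V=34, E=87, F=55.
Check: V − E + F = 34 − 87 + 55 = 2.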